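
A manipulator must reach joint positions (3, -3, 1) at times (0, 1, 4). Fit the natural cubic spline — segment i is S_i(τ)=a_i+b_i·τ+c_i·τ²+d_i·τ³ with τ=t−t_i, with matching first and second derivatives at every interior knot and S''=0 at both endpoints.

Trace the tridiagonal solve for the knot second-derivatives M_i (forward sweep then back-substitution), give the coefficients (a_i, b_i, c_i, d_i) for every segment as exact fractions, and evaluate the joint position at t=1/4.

Δ: Δ0=-6, Δ1=4/3
row 1: diag=8, rhs=44; c'=3/8, d'=11/2
back: M1=11/2
M: M0=0, M1=11/2, M2=0
seg 0: a=3, c=M0/2=0, d=(M1−M0)/(6·1)=11/12, b=Δ0−h0·(2M0+M1)/6=-83/12
seg 1: a=-3, c=M1/2=11/4, d=(M2−M1)/(6·3)=-11/36, b=Δ1−h1·(2M1+M2)/6=-25/6
t_q=1/4 → seg 0, τ=1/4; S=3+-83/12·τ+0·τ²+11/12·τ³=329/256

  seg 0: a=3 b=-83/12 c=0 d=11/12
  seg 1: a=-3 b=-25/6 c=11/4 d=-11/36
S(1/4) = 329/256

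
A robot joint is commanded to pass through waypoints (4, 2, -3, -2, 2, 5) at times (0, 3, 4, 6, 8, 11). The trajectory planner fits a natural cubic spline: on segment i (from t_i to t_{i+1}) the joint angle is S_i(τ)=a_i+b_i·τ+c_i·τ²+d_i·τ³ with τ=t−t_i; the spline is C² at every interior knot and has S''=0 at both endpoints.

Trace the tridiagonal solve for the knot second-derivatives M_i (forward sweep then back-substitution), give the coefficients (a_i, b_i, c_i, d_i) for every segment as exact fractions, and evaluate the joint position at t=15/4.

Δ: Δ0=-2/3, Δ1=-5, Δ2=1/2, Δ3=2, Δ4=1
row 1: diag=8, rhs=-26; c'=1/8, d'=-13/4
row 2: denom=6−1·1/8=47/8; d'=(33−1·-13/4)/(47/8)=290/47
row 3: denom=8−2·16/47=344/47; d'=(9−2·290/47)/(344/47)=-157/344
row 4: denom=10−2·47/172=813/86; d'=(-6−2·-157/344)/(813/86)=-875/1626
back: M4=-875/1626
back: M3=-157/344−47/172·-875/1626=-503/1626
back: M2=290/47−16/47·-503/1626=5102/813
back: M1=-13/4−1/8·5102/813=-3280/813
M: M0=0, M1=-3280/813, M2=5102/813, M3=-503/1626, M4=-875/1626, M5=0
seg 0: a=4, c=M0/2=0, d=(M1−M0)/(6·3)=-1640/7317, b=Δ0−h0·(2M0+M1)/6=366/271
seg 1: a=2, c=M1/2=-1640/813, d=(M2−M1)/(6·1)=1397/813, b=Δ1−h1·(2M1+M2)/6=-1274/271
seg 2: a=-3, c=M2/2=2551/813, d=(M3−M2)/(6·2)=-3569/6504, b=Δ2−h2·(2M2+M3)/6=-2911/813
seg 3: a=-2, c=M3/2=-503/3252, d=(M4−M3)/(6·2)=-31/1626, b=Δ3−h3·(2M3+M4)/6=1293/542
seg 4: a=2, c=M4/2=-875/3252, d=(M5−M4)/(6·3)=875/29268, b=Δ4−h4·(2M4+M5)/6=2501/1626
t_q=15/4 → seg 1, τ=3/4; S=2+-1274/271·τ+-1640/813·τ²+1397/813·τ³=-33571/17344

  seg 0: a=4 b=366/271 c=0 d=-1640/7317
  seg 1: a=2 b=-1274/271 c=-1640/813 d=1397/813
  seg 2: a=-3 b=-2911/813 c=2551/813 d=-3569/6504
  seg 3: a=-2 b=1293/542 c=-503/3252 d=-31/1626
  seg 4: a=2 b=2501/1626 c=-875/3252 d=875/29268
S(15/4) = -33571/17344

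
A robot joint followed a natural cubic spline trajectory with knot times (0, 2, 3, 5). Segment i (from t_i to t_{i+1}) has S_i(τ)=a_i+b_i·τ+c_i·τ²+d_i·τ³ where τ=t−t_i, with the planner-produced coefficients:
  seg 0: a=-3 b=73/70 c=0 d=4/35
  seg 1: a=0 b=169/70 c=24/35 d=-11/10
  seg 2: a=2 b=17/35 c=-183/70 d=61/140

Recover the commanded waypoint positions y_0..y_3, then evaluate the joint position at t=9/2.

y_0=-3 y_1=0 y_2=2 y_3=-4
S(9/2) = -377/224

y_0 = S_0(0) = a_0 = -3
y_1 = S_1(0) = a_1 = 0
y_2 = S_2(0) = a_2 = 2
y_3 = S_2(2) = -4
t_q=9/2 is in segment 2 (τ=3/2); S_2(τ)=-377/224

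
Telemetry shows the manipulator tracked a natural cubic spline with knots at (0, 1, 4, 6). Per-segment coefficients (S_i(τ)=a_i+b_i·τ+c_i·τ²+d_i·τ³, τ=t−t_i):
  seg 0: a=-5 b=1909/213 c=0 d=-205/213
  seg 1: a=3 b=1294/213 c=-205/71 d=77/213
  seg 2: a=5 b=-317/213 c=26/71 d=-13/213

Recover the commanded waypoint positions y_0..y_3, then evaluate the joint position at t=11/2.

y_0=-5 y_1=3 y_2=5 y_3=3
S(11/2) = 1923/568

y_0 = S_0(0) = a_0 = -5
y_1 = S_1(0) = a_1 = 3
y_2 = S_2(0) = a_2 = 5
y_3 = S_2(2) = 3
t_q=11/2 is in segment 2 (τ=3/2); S_2(τ)=1923/568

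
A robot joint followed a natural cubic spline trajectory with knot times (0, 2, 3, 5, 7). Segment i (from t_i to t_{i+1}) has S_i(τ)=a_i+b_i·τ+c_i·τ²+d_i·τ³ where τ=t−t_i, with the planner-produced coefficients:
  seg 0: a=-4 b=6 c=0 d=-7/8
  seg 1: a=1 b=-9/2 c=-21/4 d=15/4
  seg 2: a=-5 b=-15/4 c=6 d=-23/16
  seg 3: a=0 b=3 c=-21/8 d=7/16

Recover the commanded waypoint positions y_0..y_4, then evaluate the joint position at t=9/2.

y_0 = S_0(0) = a_0 = -4
y_1 = S_1(0) = a_1 = 1
y_2 = S_2(0) = a_2 = -5
y_3 = S_3(0) = a_3 = 0
y_4 = S_3(2) = -1
t_q=9/2 is in segment 2 (τ=3/2); S_2(τ)=-253/128

y_0=-4 y_1=1 y_2=-5 y_3=0 y_4=-1
S(9/2) = -253/128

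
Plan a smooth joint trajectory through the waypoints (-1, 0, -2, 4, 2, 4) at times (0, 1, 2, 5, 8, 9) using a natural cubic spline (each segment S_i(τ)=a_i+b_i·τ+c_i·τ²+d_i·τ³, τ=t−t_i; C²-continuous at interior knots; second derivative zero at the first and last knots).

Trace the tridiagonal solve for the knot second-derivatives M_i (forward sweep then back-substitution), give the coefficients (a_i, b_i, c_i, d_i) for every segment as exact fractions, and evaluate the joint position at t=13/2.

  seg 0: a=-1 b=4717/2409 c=0 d=-2308/2409
  seg 1: a=0 b=-2207/2409 c=-2308/803 d=4313/2409
  seg 2: a=-2 b=-3116/2409 c=2005/803 d=-10111/21681
  seg 3: a=4 b=2641/2409 c=-4096/2409 d=731/1971
  seg 4: a=2 b=2188/2409 c=1315/803 d=-1315/2409
S(13/2) = 19725/6424

Δ: Δ0=1, Δ1=-2, Δ2=2, Δ3=-2/3, Δ4=2
row 1: diag=4, rhs=-18; c'=1/4, d'=-9/2
row 2: denom=8−1·1/4=31/4; d'=(24−1·-9/2)/(31/4)=114/31
row 3: denom=12−3·12/31=336/31; d'=(-16−3·114/31)/(336/31)=-419/168
row 4: denom=8−3·31/112=803/112; d'=(16−3·-419/168)/(803/112)=2630/803
back: M4=2630/803
back: M3=-419/168−31/112·2630/803=-8192/2409
back: M2=114/31−12/31·-8192/2409=4010/803
back: M1=-9/2−1/4·4010/803=-4616/803
M: M0=0, M1=-4616/803, M2=4010/803, M3=-8192/2409, M4=2630/803, M5=0
seg 0: a=-1, c=M0/2=0, d=(M1−M0)/(6·1)=-2308/2409, b=Δ0−h0·(2M0+M1)/6=4717/2409
seg 1: a=0, c=M1/2=-2308/803, d=(M2−M1)/(6·1)=4313/2409, b=Δ1−h1·(2M1+M2)/6=-2207/2409
seg 2: a=-2, c=M2/2=2005/803, d=(M3−M2)/(6·3)=-10111/21681, b=Δ2−h2·(2M2+M3)/6=-3116/2409
seg 3: a=4, c=M3/2=-4096/2409, d=(M4−M3)/(6·3)=731/1971, b=Δ3−h3·(2M3+M4)/6=2641/2409
seg 4: a=2, c=M4/2=1315/803, d=(M5−M4)/(6·1)=-1315/2409, b=Δ4−h4·(2M4+M5)/6=2188/2409
t_q=13/2 → seg 3, τ=3/2; S=4+2641/2409·τ+-4096/2409·τ²+731/1971·τ³=19725/6424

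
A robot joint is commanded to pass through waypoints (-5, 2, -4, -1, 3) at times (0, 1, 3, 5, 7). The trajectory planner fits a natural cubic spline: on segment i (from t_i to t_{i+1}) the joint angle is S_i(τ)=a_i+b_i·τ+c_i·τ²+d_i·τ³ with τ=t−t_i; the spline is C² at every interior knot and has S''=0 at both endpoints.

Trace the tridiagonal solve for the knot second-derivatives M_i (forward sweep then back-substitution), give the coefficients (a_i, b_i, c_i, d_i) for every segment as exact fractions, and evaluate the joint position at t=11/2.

Δ: Δ0=7, Δ1=-3, Δ2=3/2, Δ3=2
row 1: diag=6, rhs=-60; c'=1/3, d'=-10
row 2: denom=8−2·1/3=22/3; d'=(27−2·-10)/(22/3)=141/22
row 3: denom=8−2·3/11=82/11; d'=(3−2·141/22)/(82/11)=-54/41
back: M3=-54/41
back: M2=141/22−3/11·-54/41=555/82
back: M1=-10−1/3·555/82=-1005/82
M: M0=0, M1=-1005/82, M2=555/82, M3=-54/41, M4=0
seg 0: a=-5, c=M0/2=0, d=(M1−M0)/(6·1)=-335/164, b=Δ0−h0·(2M0+M1)/6=1483/164
seg 1: a=2, c=M1/2=-1005/164, d=(M2−M1)/(6·2)=65/41, b=Δ1−h1·(2M1+M2)/6=239/82
seg 2: a=-4, c=M2/2=555/164, d=(M3−M2)/(6·2)=-221/328, b=Δ2−h2·(2M2+M3)/6=-211/82
seg 3: a=-1, c=M3/2=-27/41, d=(M4−M3)/(6·2)=9/82, b=Δ3−h3·(2M3+M4)/6=118/41
t_q=11/2 → seg 3, τ=1/2; S=-1+118/41·τ+-27/41·τ²+9/82·τ³=189/656

  seg 0: a=-5 b=1483/164 c=0 d=-335/164
  seg 1: a=2 b=239/82 c=-1005/164 d=65/41
  seg 2: a=-4 b=-211/82 c=555/164 d=-221/328
  seg 3: a=-1 b=118/41 c=-27/41 d=9/82
S(11/2) = 189/656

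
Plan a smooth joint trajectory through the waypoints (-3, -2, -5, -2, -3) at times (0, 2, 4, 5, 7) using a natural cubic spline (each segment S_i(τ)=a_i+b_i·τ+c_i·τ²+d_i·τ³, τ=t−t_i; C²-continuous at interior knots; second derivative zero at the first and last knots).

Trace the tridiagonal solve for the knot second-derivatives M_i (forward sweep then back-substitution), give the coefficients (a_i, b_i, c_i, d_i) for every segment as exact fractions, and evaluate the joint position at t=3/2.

  seg 0: a=-3 b=195/128 c=0 d=-131/512
  seg 1: a=-2 b=-99/64 c=-393/256 d=399/512
  seg 2: a=-5 b=213/128 c=201/64 d=-231/128
  seg 3: a=-2 b=81/32 c=-291/128 d=97/256
S(3/2) = -6465/4096

Δ: Δ0=1/2, Δ1=-3/2, Δ2=3, Δ3=-1/2
row 1: diag=8, rhs=-12; c'=1/4, d'=-3/2
row 2: denom=6−2·1/4=11/2; d'=(27−2·-3/2)/(11/2)=60/11
row 3: denom=6−1·2/11=64/11; d'=(-21−1·60/11)/(64/11)=-291/64
back: M3=-291/64
back: M2=60/11−2/11·-291/64=201/32
back: M1=-3/2−1/4·201/32=-393/128
M: M0=0, M1=-393/128, M2=201/32, M3=-291/64, M4=0
seg 0: a=-3, c=M0/2=0, d=(M1−M0)/(6·2)=-131/512, b=Δ0−h0·(2M0+M1)/6=195/128
seg 1: a=-2, c=M1/2=-393/256, d=(M2−M1)/(6·2)=399/512, b=Δ1−h1·(2M1+M2)/6=-99/64
seg 2: a=-5, c=M2/2=201/64, d=(M3−M2)/(6·1)=-231/128, b=Δ2−h2·(2M2+M3)/6=213/128
seg 3: a=-2, c=M3/2=-291/128, d=(M4−M3)/(6·2)=97/256, b=Δ3−h3·(2M3+M4)/6=81/32
t_q=3/2 → seg 0, τ=3/2; S=-3+195/128·τ+0·τ²+-131/512·τ³=-6465/4096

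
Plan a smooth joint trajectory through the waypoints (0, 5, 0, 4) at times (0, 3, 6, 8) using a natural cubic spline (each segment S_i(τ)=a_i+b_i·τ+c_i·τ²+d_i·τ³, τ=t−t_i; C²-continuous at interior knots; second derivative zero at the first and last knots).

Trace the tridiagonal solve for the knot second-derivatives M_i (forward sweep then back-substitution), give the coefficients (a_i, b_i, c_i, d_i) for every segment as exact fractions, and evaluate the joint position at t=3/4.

  seg 0: a=0 b=106/37 c=0 d=-133/999
  seg 1: a=5 b=-27/37 c=-133/111 d=295/999
  seg 2: a=0 b=2/37 c=54/37 d=-9/37
S(3/4) = 4955/2368

Δ: Δ0=5/3, Δ1=-5/3, Δ2=2
row 1: diag=12, rhs=-20; c'=1/4, d'=-5/3
row 2: denom=10−3·1/4=37/4; d'=(22−3·-5/3)/(37/4)=108/37
back: M2=108/37
back: M1=-5/3−1/4·108/37=-266/111
M: M0=0, M1=-266/111, M2=108/37, M3=0
seg 0: a=0, c=M0/2=0, d=(M1−M0)/(6·3)=-133/999, b=Δ0−h0·(2M0+M1)/6=106/37
seg 1: a=5, c=M1/2=-133/111, d=(M2−M1)/(6·3)=295/999, b=Δ1−h1·(2M1+M2)/6=-27/37
seg 2: a=0, c=M2/2=54/37, d=(M3−M2)/(6·2)=-9/37, b=Δ2−h2·(2M2+M3)/6=2/37
t_q=3/4 → seg 0, τ=3/4; S=0+106/37·τ+0·τ²+-133/999·τ³=4955/2368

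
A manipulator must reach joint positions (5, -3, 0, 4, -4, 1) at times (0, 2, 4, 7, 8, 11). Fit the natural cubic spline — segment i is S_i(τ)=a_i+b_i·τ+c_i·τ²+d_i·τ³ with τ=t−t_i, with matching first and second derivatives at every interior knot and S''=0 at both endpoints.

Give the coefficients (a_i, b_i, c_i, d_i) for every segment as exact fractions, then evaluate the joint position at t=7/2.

  seg 0: a=5 b=-5504/1053 c=0 d=323/1053
  seg 1: a=-3 b=-1628/1053 c=646/351 d=-1337/8424
  seg 2: a=0 b=8237/2106 c=1247/1404 d=-22081/37908
  seg 3: a=4 b=-27323/4212 c=-4585/1053 d=3989/1404
  seg 4: a=-4 b=-14051/2106 c=17561/4212 d=-17561/37908
S(7/2) = -38497/22464

Δ: Δ0=-4, Δ1=3/2, Δ2=4/3, Δ3=-8, Δ4=5/3
row 1: diag=8, rhs=33; c'=1/4, d'=33/8
row 2: denom=10−2·1/4=19/2; d'=(-1−2·33/8)/(19/2)=-37/38
row 3: denom=8−3·6/19=134/19; d'=(-56−3·-37/38)/(134/19)=-2017/268
row 4: denom=8−1·19/134=1053/134; d'=(58−1·-2017/268)/(1053/134)=17561/2106
back: M4=17561/2106
back: M3=-2017/268−19/134·17561/2106=-9170/1053
back: M2=-37/38−6/19·-9170/1053=1247/702
back: M1=33/8−1/4·1247/702=1292/351
M: M0=0, M1=1292/351, M2=1247/702, M3=-9170/1053, M4=17561/2106, M5=0
seg 0: a=5, c=M0/2=0, d=(M1−M0)/(6·2)=323/1053, b=Δ0−h0·(2M0+M1)/6=-5504/1053
seg 1: a=-3, c=M1/2=646/351, d=(M2−M1)/(6·2)=-1337/8424, b=Δ1−h1·(2M1+M2)/6=-1628/1053
seg 2: a=0, c=M2/2=1247/1404, d=(M3−M2)/(6·3)=-22081/37908, b=Δ2−h2·(2M2+M3)/6=8237/2106
seg 3: a=4, c=M3/2=-4585/1053, d=(M4−M3)/(6·1)=3989/1404, b=Δ3−h3·(2M3+M4)/6=-27323/4212
seg 4: a=-4, c=M4/2=17561/4212, d=(M5−M4)/(6·3)=-17561/37908, b=Δ4−h4·(2M4+M5)/6=-14051/2106
t_q=7/2 → seg 1, τ=3/2; S=-3+-1628/1053·τ+646/351·τ²+-1337/8424·τ³=-38497/22464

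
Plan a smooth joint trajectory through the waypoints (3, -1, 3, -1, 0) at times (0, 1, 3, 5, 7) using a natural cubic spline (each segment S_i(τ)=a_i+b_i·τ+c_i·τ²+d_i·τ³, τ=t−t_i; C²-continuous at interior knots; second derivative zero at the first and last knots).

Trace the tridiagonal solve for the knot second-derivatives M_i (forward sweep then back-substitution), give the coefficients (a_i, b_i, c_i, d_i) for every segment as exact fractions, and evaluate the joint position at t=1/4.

  seg 0: a=3 b=-873/164 c=0 d=217/164
  seg 1: a=-1 b=-111/82 c=651/164 d=-47/41
  seg 2: a=3 b=63/82 c=-477/164 d=125/164
  seg 3: a=-1 b=-141/82 c=273/164 d=-91/328
S(1/4) = 17737/10496

Δ: Δ0=-4, Δ1=2, Δ2=-2, Δ3=1/2
row 1: diag=6, rhs=36; c'=1/3, d'=6
row 2: denom=8−2·1/3=22/3; d'=(-24−2·6)/(22/3)=-54/11
row 3: denom=8−2·3/11=82/11; d'=(15−2·-54/11)/(82/11)=273/82
back: M3=273/82
back: M2=-54/11−3/11·273/82=-477/82
back: M1=6−1/3·-477/82=651/82
M: M0=0, M1=651/82, M2=-477/82, M3=273/82, M4=0
seg 0: a=3, c=M0/2=0, d=(M1−M0)/(6·1)=217/164, b=Δ0−h0·(2M0+M1)/6=-873/164
seg 1: a=-1, c=M1/2=651/164, d=(M2−M1)/(6·2)=-47/41, b=Δ1−h1·(2M1+M2)/6=-111/82
seg 2: a=3, c=M2/2=-477/164, d=(M3−M2)/(6·2)=125/164, b=Δ2−h2·(2M2+M3)/6=63/82
seg 3: a=-1, c=M3/2=273/164, d=(M4−M3)/(6·2)=-91/328, b=Δ3−h3·(2M3+M4)/6=-141/82
t_q=1/4 → seg 0, τ=1/4; S=3+-873/164·τ+0·τ²+217/164·τ³=17737/10496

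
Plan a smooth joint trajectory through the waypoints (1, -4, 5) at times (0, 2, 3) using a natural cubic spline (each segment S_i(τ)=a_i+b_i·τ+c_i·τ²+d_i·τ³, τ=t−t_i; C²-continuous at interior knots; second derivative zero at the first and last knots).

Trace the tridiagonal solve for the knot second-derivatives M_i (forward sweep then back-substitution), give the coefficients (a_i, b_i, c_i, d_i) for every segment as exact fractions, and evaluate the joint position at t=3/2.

Δ: Δ0=-5/2, Δ1=9
row 1: diag=6, rhs=69; c'=1/6, d'=23/2
back: M1=23/2
M: M0=0, M1=23/2, M2=0
seg 0: a=1, c=M0/2=0, d=(M1−M0)/(6·2)=23/24, b=Δ0−h0·(2M0+M1)/6=-19/3
seg 1: a=-4, c=M1/2=23/4, d=(M2−M1)/(6·1)=-23/12, b=Δ1−h1·(2M1+M2)/6=31/6
t_q=3/2 → seg 0, τ=3/2; S=1+-19/3·τ+0·τ²+23/24·τ³=-337/64

  seg 0: a=1 b=-19/3 c=0 d=23/24
  seg 1: a=-4 b=31/6 c=23/4 d=-23/12
S(3/2) = -337/64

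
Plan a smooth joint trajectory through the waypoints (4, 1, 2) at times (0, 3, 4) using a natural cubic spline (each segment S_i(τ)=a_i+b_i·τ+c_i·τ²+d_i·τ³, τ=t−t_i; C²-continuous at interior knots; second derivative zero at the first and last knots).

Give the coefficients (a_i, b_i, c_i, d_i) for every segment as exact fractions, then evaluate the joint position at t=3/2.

Δ: Δ0=-1, Δ1=1
row 1: diag=8, rhs=12; c'=1/8, d'=3/2
back: M1=3/2
M: M0=0, M1=3/2, M2=0
seg 0: a=4, c=M0/2=0, d=(M1−M0)/(6·3)=1/12, b=Δ0−h0·(2M0+M1)/6=-7/4
seg 1: a=1, c=M1/2=3/4, d=(M2−M1)/(6·1)=-1/4, b=Δ1−h1·(2M1+M2)/6=1/2
t_q=3/2 → seg 0, τ=3/2; S=4+-7/4·τ+0·τ²+1/12·τ³=53/32

  seg 0: a=4 b=-7/4 c=0 d=1/12
  seg 1: a=1 b=1/2 c=3/4 d=-1/4
S(3/2) = 53/32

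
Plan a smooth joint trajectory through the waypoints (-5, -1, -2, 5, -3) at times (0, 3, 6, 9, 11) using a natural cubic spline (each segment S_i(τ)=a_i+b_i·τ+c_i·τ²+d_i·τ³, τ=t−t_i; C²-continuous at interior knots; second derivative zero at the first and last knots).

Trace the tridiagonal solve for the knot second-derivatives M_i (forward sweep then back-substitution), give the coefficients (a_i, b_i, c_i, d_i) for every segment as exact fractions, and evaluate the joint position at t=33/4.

  seg 0: a=-5 b=19/9 c=0 d=-7/81
  seg 1: a=-1 b=-2/9 c=-7/9 d=20/81
  seg 2: a=-2 b=16/9 c=13/9 d=-34/81
  seg 3: a=5 b=-8/9 c=-7/3 d=7/18
S(33/4) = 145/32

Δ: Δ0=4/3, Δ1=-1/3, Δ2=7/3, Δ3=-4
row 1: diag=12, rhs=-10; c'=1/4, d'=-5/6
row 2: denom=12−3·1/4=45/4; d'=(16−3·-5/6)/(45/4)=74/45
row 3: denom=10−3·4/15=46/5; d'=(-38−3·74/45)/(46/5)=-14/3
back: M3=-14/3
back: M2=74/45−4/15·-14/3=26/9
back: M1=-5/6−1/4·26/9=-14/9
M: M0=0, M1=-14/9, M2=26/9, M3=-14/3, M4=0
seg 0: a=-5, c=M0/2=0, d=(M1−M0)/(6·3)=-7/81, b=Δ0−h0·(2M0+M1)/6=19/9
seg 1: a=-1, c=M1/2=-7/9, d=(M2−M1)/(6·3)=20/81, b=Δ1−h1·(2M1+M2)/6=-2/9
seg 2: a=-2, c=M2/2=13/9, d=(M3−M2)/(6·3)=-34/81, b=Δ2−h2·(2M2+M3)/6=16/9
seg 3: a=5, c=M3/2=-7/3, d=(M4−M3)/(6·2)=7/18, b=Δ3−h3·(2M3+M4)/6=-8/9
t_q=33/4 → seg 2, τ=9/4; S=-2+16/9·τ+13/9·τ²+-34/81·τ³=145/32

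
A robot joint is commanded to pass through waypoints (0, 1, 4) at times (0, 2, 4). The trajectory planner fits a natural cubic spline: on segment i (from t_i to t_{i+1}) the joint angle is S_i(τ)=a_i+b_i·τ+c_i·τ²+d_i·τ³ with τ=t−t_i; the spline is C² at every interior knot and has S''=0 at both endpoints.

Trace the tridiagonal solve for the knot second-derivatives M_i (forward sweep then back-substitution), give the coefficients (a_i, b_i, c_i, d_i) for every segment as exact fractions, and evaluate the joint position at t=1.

  seg 0: a=0 b=1/4 c=0 d=1/16
  seg 1: a=1 b=1 c=3/8 d=-1/16
S(1) = 5/16

Δ: Δ0=1/2, Δ1=3/2
row 1: diag=8, rhs=6; c'=1/4, d'=3/4
back: M1=3/4
M: M0=0, M1=3/4, M2=0
seg 0: a=0, c=M0/2=0, d=(M1−M0)/(6·2)=1/16, b=Δ0−h0·(2M0+M1)/6=1/4
seg 1: a=1, c=M1/2=3/8, d=(M2−M1)/(6·2)=-1/16, b=Δ1−h1·(2M1+M2)/6=1
t_q=1 → seg 0, τ=1; S=0+1/4·τ+0·τ²+1/16·τ³=5/16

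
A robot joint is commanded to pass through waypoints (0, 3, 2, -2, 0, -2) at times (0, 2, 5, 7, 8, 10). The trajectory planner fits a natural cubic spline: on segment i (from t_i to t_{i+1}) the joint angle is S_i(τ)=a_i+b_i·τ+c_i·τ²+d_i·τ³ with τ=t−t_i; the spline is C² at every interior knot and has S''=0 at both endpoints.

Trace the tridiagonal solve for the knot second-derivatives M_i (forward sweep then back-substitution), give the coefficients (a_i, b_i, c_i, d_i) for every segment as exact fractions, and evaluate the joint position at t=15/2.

Δ: Δ0=3/2, Δ1=-1/3, Δ2=-2, Δ3=2, Δ4=-1
row 1: diag=10, rhs=-11; c'=3/10, d'=-11/10
row 2: denom=10−3·3/10=91/10; d'=(-10−3·-11/10)/(91/10)=-67/91
row 3: denom=6−2·20/91=506/91; d'=(24−2·-67/91)/(506/91)=1159/253
row 4: denom=6−1·91/506=2945/506; d'=(-18−1·1159/253)/(2945/506)=-11426/2945
back: M4=-11426/2945
back: M3=1159/253−91/506·-11426/2945=15546/2945
back: M2=-67/91−20/91·15546/2945=-1117/589
back: M1=-11/10−3/10·-1117/589=-1564/2945
M: M0=0, M1=-1564/2945, M2=-1117/589, M3=15546/2945, M4=-11426/2945, M5=0
seg 0: a=0, c=M0/2=0, d=(M1−M0)/(6·2)=-391/8835, b=Δ0−h0·(2M0+M1)/6=29633/17670
seg 1: a=3, c=M1/2=-782/2945, d=(M2−M1)/(6·3)=-4021/53010, b=Δ1−h1·(2M1+M2)/6=20249/17670
seg 2: a=2, c=M2/2=-1117/1178, d=(M3−M2)/(6·2)=21131/35340, b=Δ2−h2·(2M2+M3)/6=-22046/8835
seg 3: a=-2, c=M3/2=7773/2945, d=(M4−M3)/(6·1)=-13486/8835, b=Δ3−h3·(2M3+M4)/6=7837/8835
seg 4: a=0, c=M4/2=-5713/2945, d=(M5−M4)/(6·2)=5713/17670, b=Δ4−h4·(2M4+M5)/6=14017/8835
t_q=15/2 → seg 3, τ=1/2; S=-2+7837/8835·τ+7773/2945·τ²+-13486/8835·τ³=-1281/1178

  seg 0: a=0 b=29633/17670 c=0 d=-391/8835
  seg 1: a=3 b=20249/17670 c=-782/2945 d=-4021/53010
  seg 2: a=2 b=-22046/8835 c=-1117/1178 d=21131/35340
  seg 3: a=-2 b=7837/8835 c=7773/2945 d=-13486/8835
  seg 4: a=0 b=14017/8835 c=-5713/2945 d=5713/17670
S(15/2) = -1281/1178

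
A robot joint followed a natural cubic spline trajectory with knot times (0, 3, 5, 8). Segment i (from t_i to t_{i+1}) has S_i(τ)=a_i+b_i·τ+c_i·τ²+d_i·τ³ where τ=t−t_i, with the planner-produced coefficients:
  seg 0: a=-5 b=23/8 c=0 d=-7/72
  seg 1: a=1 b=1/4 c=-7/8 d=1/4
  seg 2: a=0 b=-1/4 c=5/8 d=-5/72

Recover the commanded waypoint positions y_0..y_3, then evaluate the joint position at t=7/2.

y_0 = S_0(0) = a_0 = -5
y_1 = S_1(0) = a_1 = 1
y_2 = S_2(0) = a_2 = 0
y_3 = S_2(3) = 3
t_q=7/2 is in segment 1 (τ=1/2); S_1(τ)=15/16

y_0=-5 y_1=1 y_2=0 y_3=3
S(7/2) = 15/16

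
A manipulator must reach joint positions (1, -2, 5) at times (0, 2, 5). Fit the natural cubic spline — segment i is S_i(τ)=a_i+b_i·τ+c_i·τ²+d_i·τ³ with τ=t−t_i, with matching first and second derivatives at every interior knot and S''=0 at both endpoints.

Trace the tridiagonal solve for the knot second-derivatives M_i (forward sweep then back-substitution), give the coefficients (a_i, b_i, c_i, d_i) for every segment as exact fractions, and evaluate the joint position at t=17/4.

  seg 0: a=1 b=-34/15 c=0 d=23/120
  seg 1: a=-2 b=1/30 c=23/20 d=-23/180
S(17/4) = 625/256

Δ: Δ0=-3/2, Δ1=7/3
row 1: diag=10, rhs=23; c'=3/10, d'=23/10
back: M1=23/10
M: M0=0, M1=23/10, M2=0
seg 0: a=1, c=M0/2=0, d=(M1−M0)/(6·2)=23/120, b=Δ0−h0·(2M0+M1)/6=-34/15
seg 1: a=-2, c=M1/2=23/20, d=(M2−M1)/(6·3)=-23/180, b=Δ1−h1·(2M1+M2)/6=1/30
t_q=17/4 → seg 1, τ=9/4; S=-2+1/30·τ+23/20·τ²+-23/180·τ³=625/256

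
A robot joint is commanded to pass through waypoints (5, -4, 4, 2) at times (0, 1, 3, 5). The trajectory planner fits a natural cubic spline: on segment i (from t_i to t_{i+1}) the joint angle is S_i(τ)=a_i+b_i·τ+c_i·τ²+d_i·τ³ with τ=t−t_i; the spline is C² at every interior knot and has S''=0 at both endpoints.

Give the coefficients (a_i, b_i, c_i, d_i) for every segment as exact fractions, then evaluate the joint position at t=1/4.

Δ: Δ0=-9, Δ1=4, Δ2=-1
row 1: diag=6, rhs=78; c'=1/3, d'=13
row 2: denom=8−2·1/3=22/3; d'=(-30−2·13)/(22/3)=-84/11
back: M2=-84/11
back: M1=13−1/3·-84/11=171/11
M: M0=0, M1=171/11, M2=-84/11, M3=0
seg 0: a=5, c=M0/2=0, d=(M1−M0)/(6·1)=57/22, b=Δ0−h0·(2M0+M1)/6=-255/22
seg 1: a=-4, c=M1/2=171/22, d=(M2−M1)/(6·2)=-85/44, b=Δ1−h1·(2M1+M2)/6=-42/11
seg 2: a=4, c=M2/2=-42/11, d=(M3−M2)/(6·2)=7/11, b=Δ2−h2·(2M2+M3)/6=45/11
t_q=1/4 → seg 0, τ=1/4; S=5+-255/22·τ+0·τ²+57/22·τ³=3017/1408

  seg 0: a=5 b=-255/22 c=0 d=57/22
  seg 1: a=-4 b=-42/11 c=171/22 d=-85/44
  seg 2: a=4 b=45/11 c=-42/11 d=7/11
S(1/4) = 3017/1408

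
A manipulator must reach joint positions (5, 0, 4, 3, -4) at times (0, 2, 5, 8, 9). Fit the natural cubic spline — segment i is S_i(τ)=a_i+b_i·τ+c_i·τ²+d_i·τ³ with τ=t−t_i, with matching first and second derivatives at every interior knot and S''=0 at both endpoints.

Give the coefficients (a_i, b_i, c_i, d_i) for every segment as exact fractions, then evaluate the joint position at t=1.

Δ: Δ0=-5/2, Δ1=4/3, Δ2=-1/3, Δ3=-7
row 1: diag=10, rhs=23; c'=3/10, d'=23/10
row 2: denom=12−3·3/10=111/10; d'=(-10−3·23/10)/(111/10)=-169/111
row 3: denom=8−3·10/37=266/37; d'=(-40−3·-169/111)/(266/37)=-69/14
back: M3=-69/14
back: M2=-169/111−10/37·-69/14=-4/21
back: M1=23/10−3/10·-4/21=33/14
M: M0=0, M1=33/14, M2=-4/21, M3=-69/14, M4=0
seg 0: a=5, c=M0/2=0, d=(M1−M0)/(6·2)=11/56, b=Δ0−h0·(2M0+M1)/6=-23/7
seg 1: a=0, c=M1/2=33/28, d=(M2−M1)/(6·3)=-107/756, b=Δ1−h1·(2M1+M2)/6=-13/14
seg 2: a=4, c=M2/2=-2/21, d=(M3−M2)/(6·3)=-199/756, b=Δ2−h2·(2M2+M3)/6=65/28
seg 3: a=3, c=M3/2=-69/28, d=(M4−M3)/(6·1)=23/28, b=Δ3−h3·(2M3+M4)/6=-75/14
t_q=1 → seg 0, τ=1; S=5+-23/7·τ+0·τ²+11/56·τ³=107/56

  seg 0: a=5 b=-23/7 c=0 d=11/56
  seg 1: a=0 b=-13/14 c=33/28 d=-107/756
  seg 2: a=4 b=65/28 c=-2/21 d=-199/756
  seg 3: a=3 b=-75/14 c=-69/28 d=23/28
S(1) = 107/56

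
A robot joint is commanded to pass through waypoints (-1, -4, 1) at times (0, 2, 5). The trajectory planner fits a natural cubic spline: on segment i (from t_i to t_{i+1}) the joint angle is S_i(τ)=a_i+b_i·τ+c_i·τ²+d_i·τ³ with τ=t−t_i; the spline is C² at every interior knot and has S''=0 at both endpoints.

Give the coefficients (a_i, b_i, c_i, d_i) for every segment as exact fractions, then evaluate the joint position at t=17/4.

  seg 0: a=-1 b=-32/15 c=0 d=19/120
  seg 1: a=-4 b=-7/30 c=19/20 d=-19/180
S(17/4) = -235/256

Δ: Δ0=-3/2, Δ1=5/3
row 1: diag=10, rhs=19; c'=3/10, d'=19/10
back: M1=19/10
M: M0=0, M1=19/10, M2=0
seg 0: a=-1, c=M0/2=0, d=(M1−M0)/(6·2)=19/120, b=Δ0−h0·(2M0+M1)/6=-32/15
seg 1: a=-4, c=M1/2=19/20, d=(M2−M1)/(6·3)=-19/180, b=Δ1−h1·(2M1+M2)/6=-7/30
t_q=17/4 → seg 1, τ=9/4; S=-4+-7/30·τ+19/20·τ²+-19/180·τ³=-235/256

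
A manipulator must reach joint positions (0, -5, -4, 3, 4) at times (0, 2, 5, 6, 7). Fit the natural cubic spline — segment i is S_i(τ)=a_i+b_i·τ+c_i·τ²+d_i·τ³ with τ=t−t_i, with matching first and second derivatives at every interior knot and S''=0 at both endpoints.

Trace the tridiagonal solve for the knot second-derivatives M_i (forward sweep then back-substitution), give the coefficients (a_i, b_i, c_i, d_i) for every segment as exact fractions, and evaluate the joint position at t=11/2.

  seg 0: a=0 b=-997/411 c=0 d=-61/3288
  seg 1: a=-5 b=-2177/822 c=-61/548 d=1817/4932
  seg 2: a=-4 b=10901/1644 c=439/137 d=-4661/1644
  seg 3: a=3 b=3727/822 c=-2905/548 d=2905/1644
S(11/2) = -1043/4384

Δ: Δ0=-5/2, Δ1=1/3, Δ2=7, Δ3=1
row 1: diag=10, rhs=17; c'=3/10, d'=17/10
row 2: denom=8−3·3/10=71/10; d'=(40−3·17/10)/(71/10)=349/71
row 3: denom=4−1·10/71=274/71; d'=(-36−1·349/71)/(274/71)=-2905/274
back: M3=-2905/274
back: M2=349/71−10/71·-2905/274=878/137
back: M1=17/10−3/10·878/137=-61/274
M: M0=0, M1=-61/274, M2=878/137, M3=-2905/274, M4=0
seg 0: a=0, c=M0/2=0, d=(M1−M0)/(6·2)=-61/3288, b=Δ0−h0·(2M0+M1)/6=-997/411
seg 1: a=-5, c=M1/2=-61/548, d=(M2−M1)/(6·3)=1817/4932, b=Δ1−h1·(2M1+M2)/6=-2177/822
seg 2: a=-4, c=M2/2=439/137, d=(M3−M2)/(6·1)=-4661/1644, b=Δ2−h2·(2M2+M3)/6=10901/1644
seg 3: a=3, c=M3/2=-2905/548, d=(M4−M3)/(6·1)=2905/1644, b=Δ3−h3·(2M3+M4)/6=3727/822
t_q=11/2 → seg 2, τ=1/2; S=-4+10901/1644·τ+439/137·τ²+-4661/1644·τ³=-1043/4384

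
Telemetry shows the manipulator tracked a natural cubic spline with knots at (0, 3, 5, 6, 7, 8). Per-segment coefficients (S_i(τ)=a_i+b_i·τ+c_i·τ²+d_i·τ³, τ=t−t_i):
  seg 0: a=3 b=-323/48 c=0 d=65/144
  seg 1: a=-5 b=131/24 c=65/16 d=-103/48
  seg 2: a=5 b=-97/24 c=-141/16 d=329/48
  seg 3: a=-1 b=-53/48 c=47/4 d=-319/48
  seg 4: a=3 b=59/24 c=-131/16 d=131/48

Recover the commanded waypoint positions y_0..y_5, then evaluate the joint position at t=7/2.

y_0 = S_0(0) = a_0 = 3
y_1 = S_1(0) = a_1 = -5
y_2 = S_2(0) = a_2 = 5
y_3 = S_3(0) = a_3 = -1
y_4 = S_4(0) = a_4 = 3
y_5 = S_4(1) = 0
t_q=7/2 is in segment 1 (τ=1/2); S_1(τ)=-195/128

y_0=3 y_1=-5 y_2=5 y_3=-1 y_4=3 y_5=0
S(7/2) = -195/128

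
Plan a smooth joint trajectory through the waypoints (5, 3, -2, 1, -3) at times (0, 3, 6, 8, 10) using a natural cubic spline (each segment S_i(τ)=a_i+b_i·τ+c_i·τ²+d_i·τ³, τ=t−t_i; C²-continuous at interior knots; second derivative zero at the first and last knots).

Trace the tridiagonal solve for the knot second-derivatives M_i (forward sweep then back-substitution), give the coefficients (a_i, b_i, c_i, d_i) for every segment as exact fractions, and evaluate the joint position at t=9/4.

Δ: Δ0=-2/3, Δ1=-5/3, Δ2=3/2, Δ3=-2
row 1: diag=12, rhs=-6; c'=1/4, d'=-1/2
row 2: denom=10−3·1/4=37/4; d'=(19−3·-1/2)/(37/4)=82/37
row 3: denom=8−2·8/37=280/37; d'=(-21−2·82/37)/(280/37)=-941/280
back: M3=-941/280
back: M2=82/37−8/37·-941/280=103/35
back: M1=-1/2−1/4·103/35=-173/140
M: M0=0, M1=-173/140, M2=103/35, M3=-941/280, M4=0
seg 0: a=5, c=M0/2=0, d=(M1−M0)/(6·3)=-173/2520, b=Δ0−h0·(2M0+M1)/6=-41/840
seg 1: a=3, c=M1/2=-173/280, d=(M2−M1)/(6·3)=13/56, b=Δ1−h1·(2M1+M2)/6=-799/420
seg 2: a=-2, c=M2/2=103/70, d=(M3−M2)/(6·2)=-353/672, b=Δ2−h2·(2M2+M3)/6=79/120
seg 3: a=1, c=M3/2=-941/560, d=(M4−M3)/(6·2)=941/3360, b=Δ3−h3·(2M3+M4)/6=101/420
t_q=9/4 → seg 0, τ=9/4; S=5+-41/840·τ+0·τ²+-173/2520·τ³=10517/2560

  seg 0: a=5 b=-41/840 c=0 d=-173/2520
  seg 1: a=3 b=-799/420 c=-173/280 d=13/56
  seg 2: a=-2 b=79/120 c=103/70 d=-353/672
  seg 3: a=1 b=101/420 c=-941/560 d=941/3360
S(9/4) = 10517/2560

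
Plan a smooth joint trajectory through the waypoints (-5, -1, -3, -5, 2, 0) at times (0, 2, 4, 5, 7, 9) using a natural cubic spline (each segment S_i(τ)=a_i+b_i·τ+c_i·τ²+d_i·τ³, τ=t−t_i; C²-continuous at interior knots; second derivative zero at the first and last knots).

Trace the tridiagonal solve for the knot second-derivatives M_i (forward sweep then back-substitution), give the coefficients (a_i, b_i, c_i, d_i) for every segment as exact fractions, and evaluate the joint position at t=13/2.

  seg 0: a=-5 b=1223/468 c=0 d=-287/1872
  seg 1: a=-1 b=181/234 c=-287/312 d=31/1872
  seg 2: a=-3 b=-1267/468 c=-32/39 d=55/36
  seg 3: a=-5 b=55/234 c=587/156 d=-997/936
  seg 4: a=2 b=293/117 c=-205/78 d=205/468
S(13/2) = 43/192

Δ: Δ0=2, Δ1=-1, Δ2=-2, Δ3=7/2, Δ4=-1
row 1: diag=8, rhs=-18; c'=1/4, d'=-9/4
row 2: denom=6−2·1/4=11/2; d'=(-6−2·-9/4)/(11/2)=-3/11
row 3: denom=6−1·2/11=64/11; d'=(33−1·-3/11)/(64/11)=183/32
row 4: denom=8−2·11/32=117/16; d'=(-27−2·183/32)/(117/16)=-205/39
back: M4=-205/39
back: M3=183/32−11/32·-205/39=587/78
back: M2=-3/11−2/11·587/78=-64/39
back: M1=-9/4−1/4·-64/39=-287/156
M: M0=0, M1=-287/156, M2=-64/39, M3=587/78, M4=-205/39, M5=0
seg 0: a=-5, c=M0/2=0, d=(M1−M0)/(6·2)=-287/1872, b=Δ0−h0·(2M0+M1)/6=1223/468
seg 1: a=-1, c=M1/2=-287/312, d=(M2−M1)/(6·2)=31/1872, b=Δ1−h1·(2M1+M2)/6=181/234
seg 2: a=-3, c=M2/2=-32/39, d=(M3−M2)/(6·1)=55/36, b=Δ2−h2·(2M2+M3)/6=-1267/468
seg 3: a=-5, c=M3/2=587/156, d=(M4−M3)/(6·2)=-997/936, b=Δ3−h3·(2M3+M4)/6=55/234
seg 4: a=2, c=M4/2=-205/78, d=(M5−M4)/(6·2)=205/468, b=Δ4−h4·(2M4+M5)/6=293/117
t_q=13/2 → seg 3, τ=3/2; S=-5+55/234·τ+587/156·τ²+-997/936·τ³=43/192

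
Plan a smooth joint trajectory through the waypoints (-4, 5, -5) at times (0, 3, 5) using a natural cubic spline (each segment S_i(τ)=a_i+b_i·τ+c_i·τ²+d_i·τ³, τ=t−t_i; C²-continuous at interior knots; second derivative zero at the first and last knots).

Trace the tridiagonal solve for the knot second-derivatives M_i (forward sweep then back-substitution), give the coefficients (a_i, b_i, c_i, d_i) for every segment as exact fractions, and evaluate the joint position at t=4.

Δ: Δ0=3, Δ1=-5
row 1: diag=10, rhs=-48; c'=1/5, d'=-24/5
back: M1=-24/5
M: M0=0, M1=-24/5, M2=0
seg 0: a=-4, c=M0/2=0, d=(M1−M0)/(6·3)=-4/15, b=Δ0−h0·(2M0+M1)/6=27/5
seg 1: a=5, c=M1/2=-12/5, d=(M2−M1)/(6·2)=2/5, b=Δ1−h1·(2M1+M2)/6=-9/5
t_q=4 → seg 1, τ=1; S=5+-9/5·τ+-12/5·τ²+2/5·τ³=6/5

  seg 0: a=-4 b=27/5 c=0 d=-4/15
  seg 1: a=5 b=-9/5 c=-12/5 d=2/5
S(4) = 6/5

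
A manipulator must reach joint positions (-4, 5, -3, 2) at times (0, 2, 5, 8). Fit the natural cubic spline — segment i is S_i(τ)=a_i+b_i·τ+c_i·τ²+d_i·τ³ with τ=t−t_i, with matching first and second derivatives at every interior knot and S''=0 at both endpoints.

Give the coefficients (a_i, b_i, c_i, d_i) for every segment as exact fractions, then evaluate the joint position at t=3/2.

  seg 0: a=-4 b=465/74 c=0 d=-33/74
  seg 1: a=5 b=69/74 c=-99/37 d=983/1998
  seg 2: a=-3 b=-68/37 c=389/222 d=-389/1998
S(3/2) = 2321/592

Δ: Δ0=9/2, Δ1=-8/3, Δ2=5/3
row 1: diag=10, rhs=-43; c'=3/10, d'=-43/10
row 2: denom=12−3·3/10=111/10; d'=(26−3·-43/10)/(111/10)=389/111
back: M2=389/111
back: M1=-43/10−3/10·389/111=-198/37
M: M0=0, M1=-198/37, M2=389/111, M3=0
seg 0: a=-4, c=M0/2=0, d=(M1−M0)/(6·2)=-33/74, b=Δ0−h0·(2M0+M1)/6=465/74
seg 1: a=5, c=M1/2=-99/37, d=(M2−M1)/(6·3)=983/1998, b=Δ1−h1·(2M1+M2)/6=69/74
seg 2: a=-3, c=M2/2=389/222, d=(M3−M2)/(6·3)=-389/1998, b=Δ2−h2·(2M2+M3)/6=-68/37
t_q=3/2 → seg 0, τ=3/2; S=-4+465/74·τ+0·τ²+-33/74·τ³=2321/592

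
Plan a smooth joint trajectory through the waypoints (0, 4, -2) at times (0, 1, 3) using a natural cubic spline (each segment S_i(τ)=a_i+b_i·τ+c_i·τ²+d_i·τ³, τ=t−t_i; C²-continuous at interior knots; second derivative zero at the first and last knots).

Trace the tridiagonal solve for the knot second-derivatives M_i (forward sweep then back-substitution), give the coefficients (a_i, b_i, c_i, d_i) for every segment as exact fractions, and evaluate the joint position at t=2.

  seg 0: a=0 b=31/6 c=0 d=-7/6
  seg 1: a=4 b=5/3 c=-7/2 d=7/12
S(2) = 11/4

Δ: Δ0=4, Δ1=-3
row 1: diag=6, rhs=-42; c'=1/3, d'=-7
back: M1=-7
M: M0=0, M1=-7, M2=0
seg 0: a=0, c=M0/2=0, d=(M1−M0)/(6·1)=-7/6, b=Δ0−h0·(2M0+M1)/6=31/6
seg 1: a=4, c=M1/2=-7/2, d=(M2−M1)/(6·2)=7/12, b=Δ1−h1·(2M1+M2)/6=5/3
t_q=2 → seg 1, τ=1; S=4+5/3·τ+-7/2·τ²+7/12·τ³=11/4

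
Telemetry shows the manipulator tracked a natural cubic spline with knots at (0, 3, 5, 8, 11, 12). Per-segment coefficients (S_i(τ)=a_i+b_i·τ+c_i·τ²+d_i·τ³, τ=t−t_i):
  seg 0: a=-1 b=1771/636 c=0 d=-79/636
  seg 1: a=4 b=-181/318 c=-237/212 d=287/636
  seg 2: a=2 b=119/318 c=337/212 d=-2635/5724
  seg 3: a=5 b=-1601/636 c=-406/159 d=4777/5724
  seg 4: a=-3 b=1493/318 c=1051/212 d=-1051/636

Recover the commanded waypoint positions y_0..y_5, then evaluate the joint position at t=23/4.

y_0=-1 y_1=4 y_2=2 y_3=5 y_4=-3 y_5=5
S(23/4) = 40441/13568

y_0 = S_0(0) = a_0 = -1
y_1 = S_1(0) = a_1 = 4
y_2 = S_2(0) = a_2 = 2
y_3 = S_3(0) = a_3 = 5
y_4 = S_4(0) = a_4 = -3
y_5 = S_4(1) = 5
t_q=23/4 is in segment 2 (τ=3/4); S_2(τ)=40441/13568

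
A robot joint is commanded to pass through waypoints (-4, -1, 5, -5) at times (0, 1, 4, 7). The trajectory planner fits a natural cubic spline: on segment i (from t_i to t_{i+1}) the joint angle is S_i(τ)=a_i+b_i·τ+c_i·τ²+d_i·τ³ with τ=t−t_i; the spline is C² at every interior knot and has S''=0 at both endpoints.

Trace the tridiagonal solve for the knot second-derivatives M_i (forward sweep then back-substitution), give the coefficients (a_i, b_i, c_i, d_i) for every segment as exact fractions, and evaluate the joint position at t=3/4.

  seg 0: a=-4 b=257/87 c=0 d=4/87
  seg 1: a=-1 b=269/87 c=4/29 d=-131/783
  seg 2: a=5 b=-52/87 c=-119/87 d=119/783
S(3/4) = -819/464

Δ: Δ0=3, Δ1=2, Δ2=-10/3
row 1: diag=8, rhs=-6; c'=3/8, d'=-3/4
row 2: denom=12−3·3/8=87/8; d'=(-32−3·-3/4)/(87/8)=-238/87
back: M2=-238/87
back: M1=-3/4−3/8·-238/87=8/29
M: M0=0, M1=8/29, M2=-238/87, M3=0
seg 0: a=-4, c=M0/2=0, d=(M1−M0)/(6·1)=4/87, b=Δ0−h0·(2M0+M1)/6=257/87
seg 1: a=-1, c=M1/2=4/29, d=(M2−M1)/(6·3)=-131/783, b=Δ1−h1·(2M1+M2)/6=269/87
seg 2: a=5, c=M2/2=-119/87, d=(M3−M2)/(6·3)=119/783, b=Δ2−h2·(2M2+M3)/6=-52/87
t_q=3/4 → seg 0, τ=3/4; S=-4+257/87·τ+0·τ²+4/87·τ³=-819/464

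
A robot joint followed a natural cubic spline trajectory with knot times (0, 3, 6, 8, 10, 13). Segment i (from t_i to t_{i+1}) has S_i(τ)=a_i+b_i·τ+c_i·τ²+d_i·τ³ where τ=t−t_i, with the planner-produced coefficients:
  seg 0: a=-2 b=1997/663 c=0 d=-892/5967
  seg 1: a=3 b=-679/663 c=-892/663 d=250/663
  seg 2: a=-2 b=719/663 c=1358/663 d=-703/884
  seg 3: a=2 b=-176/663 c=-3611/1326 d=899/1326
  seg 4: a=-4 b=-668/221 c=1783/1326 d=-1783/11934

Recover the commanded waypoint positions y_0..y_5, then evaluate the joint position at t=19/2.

y_0 = S_0(0) = a_0 = -2
y_1 = S_1(0) = a_1 = 3
y_2 = S_2(0) = a_2 = -2
y_3 = S_3(0) = a_3 = 2
y_4 = S_4(0) = a_4 = -4
y_5 = S_4(3) = -5
t_q=19/2 is in segment 3 (τ=3/2); S_3(τ)=-7911/3536

y_0=-2 y_1=3 y_2=-2 y_3=2 y_4=-4 y_5=-5
S(19/2) = -7911/3536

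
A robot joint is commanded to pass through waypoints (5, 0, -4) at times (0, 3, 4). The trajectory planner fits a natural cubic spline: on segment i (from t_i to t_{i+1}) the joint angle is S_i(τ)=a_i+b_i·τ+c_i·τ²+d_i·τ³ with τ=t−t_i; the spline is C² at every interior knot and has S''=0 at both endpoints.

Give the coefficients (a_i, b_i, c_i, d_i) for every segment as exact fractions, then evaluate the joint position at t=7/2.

Δ: Δ0=-5/3, Δ1=-4
row 1: diag=8, rhs=-14; c'=1/8, d'=-7/4
back: M1=-7/4
M: M0=0, M1=-7/4, M2=0
seg 0: a=5, c=M0/2=0, d=(M1−M0)/(6·3)=-7/72, b=Δ0−h0·(2M0+M1)/6=-19/24
seg 1: a=0, c=M1/2=-7/8, d=(M2−M1)/(6·1)=7/24, b=Δ1−h1·(2M1+M2)/6=-41/12
t_q=7/2 → seg 1, τ=1/2; S=0+-41/12·τ+-7/8·τ²+7/24·τ³=-121/64

  seg 0: a=5 b=-19/24 c=0 d=-7/72
  seg 1: a=0 b=-41/12 c=-7/8 d=7/24
S(7/2) = -121/64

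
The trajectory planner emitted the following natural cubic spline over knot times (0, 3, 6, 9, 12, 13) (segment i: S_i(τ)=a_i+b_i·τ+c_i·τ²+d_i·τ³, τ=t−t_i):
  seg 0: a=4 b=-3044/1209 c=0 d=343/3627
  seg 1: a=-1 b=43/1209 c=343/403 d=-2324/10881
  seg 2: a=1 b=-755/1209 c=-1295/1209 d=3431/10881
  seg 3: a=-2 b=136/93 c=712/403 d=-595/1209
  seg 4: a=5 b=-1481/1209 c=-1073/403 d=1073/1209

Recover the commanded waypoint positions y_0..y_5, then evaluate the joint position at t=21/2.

y_0=4 y_1=-1 y_2=1 y_3=-2 y_4=5 y_5=2
S(21/2) = 8085/3224

y_0 = S_0(0) = a_0 = 4
y_1 = S_1(0) = a_1 = -1
y_2 = S_2(0) = a_2 = 1
y_3 = S_3(0) = a_3 = -2
y_4 = S_4(0) = a_4 = 5
y_5 = S_4(1) = 2
t_q=21/2 is in segment 3 (τ=3/2); S_3(τ)=8085/3224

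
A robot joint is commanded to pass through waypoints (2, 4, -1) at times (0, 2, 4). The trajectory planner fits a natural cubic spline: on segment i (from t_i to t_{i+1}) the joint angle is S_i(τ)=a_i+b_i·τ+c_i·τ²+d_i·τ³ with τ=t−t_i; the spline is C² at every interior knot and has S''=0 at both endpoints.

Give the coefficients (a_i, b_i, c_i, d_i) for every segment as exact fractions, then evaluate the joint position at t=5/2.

  seg 0: a=2 b=15/8 c=0 d=-7/32
  seg 1: a=4 b=-3/4 c=-21/16 d=7/32
S(5/2) = 851/256

Δ: Δ0=1, Δ1=-5/2
row 1: diag=8, rhs=-21; c'=1/4, d'=-21/8
back: M1=-21/8
M: M0=0, M1=-21/8, M2=0
seg 0: a=2, c=M0/2=0, d=(M1−M0)/(6·2)=-7/32, b=Δ0−h0·(2M0+M1)/6=15/8
seg 1: a=4, c=M1/2=-21/16, d=(M2−M1)/(6·2)=7/32, b=Δ1−h1·(2M1+M2)/6=-3/4
t_q=5/2 → seg 1, τ=1/2; S=4+-3/4·τ+-21/16·τ²+7/32·τ³=851/256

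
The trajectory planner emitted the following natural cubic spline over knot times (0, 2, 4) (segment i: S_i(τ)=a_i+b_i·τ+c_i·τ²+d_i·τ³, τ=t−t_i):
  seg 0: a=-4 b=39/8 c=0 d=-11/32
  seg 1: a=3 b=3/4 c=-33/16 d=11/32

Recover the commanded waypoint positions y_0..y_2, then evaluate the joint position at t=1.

y_0 = S_0(0) = a_0 = -4
y_1 = S_1(0) = a_1 = 3
y_2 = S_1(2) = -1
t_q=1 is in segment 0 (τ=1); S_0(τ)=17/32

y_0=-4 y_1=3 y_2=-1
S(1) = 17/32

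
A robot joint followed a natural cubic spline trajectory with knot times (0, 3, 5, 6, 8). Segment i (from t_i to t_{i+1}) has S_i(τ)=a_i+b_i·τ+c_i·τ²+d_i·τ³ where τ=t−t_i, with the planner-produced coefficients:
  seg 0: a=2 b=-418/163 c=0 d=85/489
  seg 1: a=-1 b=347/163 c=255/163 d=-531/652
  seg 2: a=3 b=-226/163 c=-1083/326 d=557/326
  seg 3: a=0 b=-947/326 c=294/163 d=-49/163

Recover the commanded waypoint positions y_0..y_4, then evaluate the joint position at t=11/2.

y_0 = S_0(0) = a_0 = 2
y_1 = S_1(0) = a_1 = -1
y_2 = S_2(0) = a_2 = 3
y_3 = S_3(0) = a_3 = 0
y_4 = S_3(2) = -1
t_q=11/2 is in segment 2 (τ=1/2); S_2(τ)=4407/2608

y_0=2 y_1=-1 y_2=3 y_3=0 y_4=-1
S(11/2) = 4407/2608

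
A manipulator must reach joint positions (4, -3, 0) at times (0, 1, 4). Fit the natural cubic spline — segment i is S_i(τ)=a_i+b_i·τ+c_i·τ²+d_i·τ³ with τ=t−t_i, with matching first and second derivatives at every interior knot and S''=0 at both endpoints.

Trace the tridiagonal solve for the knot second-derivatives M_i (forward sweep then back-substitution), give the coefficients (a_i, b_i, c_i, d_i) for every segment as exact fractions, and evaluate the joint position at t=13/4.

Δ: Δ0=-7, Δ1=1
row 1: diag=8, rhs=48; c'=3/8, d'=6
back: M1=6
M: M0=0, M1=6, M2=0
seg 0: a=4, c=M0/2=0, d=(M1−M0)/(6·1)=1, b=Δ0−h0·(2M0+M1)/6=-8
seg 1: a=-3, c=M1/2=3, d=(M2−M1)/(6·3)=-1/3, b=Δ1−h1·(2M1+M2)/6=-5
t_q=13/4 → seg 1, τ=9/4; S=-3+-5·τ+3·τ²+-1/3·τ³=-183/64

  seg 0: a=4 b=-8 c=0 d=1
  seg 1: a=-3 b=-5 c=3 d=-1/3
S(13/4) = -183/64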